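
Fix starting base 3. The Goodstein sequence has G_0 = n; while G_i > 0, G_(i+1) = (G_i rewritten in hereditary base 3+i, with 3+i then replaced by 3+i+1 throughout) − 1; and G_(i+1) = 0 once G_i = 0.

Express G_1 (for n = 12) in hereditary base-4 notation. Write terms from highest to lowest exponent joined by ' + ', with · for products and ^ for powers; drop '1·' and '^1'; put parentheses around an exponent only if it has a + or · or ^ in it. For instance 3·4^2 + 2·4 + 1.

4^2 + 3

G_0 = 12. HB_3(12) = 3^2 + 3. Bump = 20. G_1 = 19.
G_1 = 19. HB_4(19) = 4^2 + 3. Bump = 28. G_2 = 27.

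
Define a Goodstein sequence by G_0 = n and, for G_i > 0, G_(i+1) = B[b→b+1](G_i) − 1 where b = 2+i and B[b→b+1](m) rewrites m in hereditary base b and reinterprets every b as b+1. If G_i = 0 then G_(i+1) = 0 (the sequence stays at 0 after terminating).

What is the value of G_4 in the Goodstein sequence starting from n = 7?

46657

[0] 7 ≡ 2^2 + 2 + 1 (base 2). Lift 3: 31. −1: 30.
[1] 30 ≡ 3^3 + 3 (base 3). Lift 4: 260. −1: 259.
[2] 259 ≡ 4^4 + 3 (base 4). Lift 5: 3128. −1: 3127.
[3] 3127 ≡ 5^5 + 2 (base 5). Lift 6: 46658. −1: 46657.
[4] 46657 ≡ 6^6 + 1 (base 6). Lift 7: 823544. −1: 823543.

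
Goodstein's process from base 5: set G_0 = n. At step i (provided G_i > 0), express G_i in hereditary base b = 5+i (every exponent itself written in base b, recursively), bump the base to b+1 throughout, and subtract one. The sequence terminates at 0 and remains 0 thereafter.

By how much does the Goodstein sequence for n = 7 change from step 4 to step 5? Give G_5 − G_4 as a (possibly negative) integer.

G_0=7  [base 5] 5 + 2  →[5↦6]→  6 + 2 = 8  −1 ⇒ G_1=7
G_1=7  [base 6] 6 + 1  →[6↦7]→  7 + 1 = 8  −1 ⇒ G_2=7
G_2=7  [base 7] 7  →[7↦8]→  8 = 8  −1 ⇒ G_3=7
G_3=7  [base 8] 7  →[8↦9]→  7 = 7  −1 ⇒ G_4=6
G_4=6  [base 9] 6  →[9↦10]→  6 = 6  −1 ⇒ G_5=5

-1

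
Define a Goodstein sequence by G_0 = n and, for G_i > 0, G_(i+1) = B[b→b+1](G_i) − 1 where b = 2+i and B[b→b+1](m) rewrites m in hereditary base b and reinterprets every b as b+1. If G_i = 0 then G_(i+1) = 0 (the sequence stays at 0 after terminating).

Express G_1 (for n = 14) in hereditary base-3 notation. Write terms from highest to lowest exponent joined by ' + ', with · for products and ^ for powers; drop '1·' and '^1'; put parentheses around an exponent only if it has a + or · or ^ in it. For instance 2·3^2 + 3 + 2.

G_0 = 14. HB_2(14) = 2^(2 + 1) + 2^2 + 2. Bump = 111. G_1 = 110.
G_1 = 110. HB_3(110) = 3^(3 + 1) + 3^3 + 2. Bump = 1282. G_2 = 1281.

3^(3 + 1) + 3^3 + 2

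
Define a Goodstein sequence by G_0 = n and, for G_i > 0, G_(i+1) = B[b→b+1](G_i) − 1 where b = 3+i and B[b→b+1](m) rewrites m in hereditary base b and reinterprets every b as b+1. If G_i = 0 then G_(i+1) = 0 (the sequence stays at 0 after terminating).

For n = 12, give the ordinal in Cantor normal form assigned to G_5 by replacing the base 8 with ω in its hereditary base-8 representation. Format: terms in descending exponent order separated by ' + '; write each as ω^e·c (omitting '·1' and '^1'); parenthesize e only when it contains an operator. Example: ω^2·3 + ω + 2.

ω·7 + 7

G_0=12  [base 3] 3^2 + 3  →[3↦4]→  4^2 + 4 = 20  −1 ⇒ G_1=19
G_1=19  [base 4] 4^2 + 3  →[4↦5]→  5^2 + 3 = 28  −1 ⇒ G_2=27
G_2=27  [base 5] 5^2 + 2  →[5↦6]→  6^2 + 2 = 38  −1 ⇒ G_3=37
G_3=37  [base 6] 6^2 + 1  →[6↦7]→  7^2 + 1 = 50  −1 ⇒ G_4=49
G_4=49  [base 7] 7^2  →[7↦8]→  8^2 = 64  −1 ⇒ G_5=63
G_5=63  [base 8] 7·8 + 7  →[8↦9]→  7·9 + 7 = 70  −1 ⇒ G_6=69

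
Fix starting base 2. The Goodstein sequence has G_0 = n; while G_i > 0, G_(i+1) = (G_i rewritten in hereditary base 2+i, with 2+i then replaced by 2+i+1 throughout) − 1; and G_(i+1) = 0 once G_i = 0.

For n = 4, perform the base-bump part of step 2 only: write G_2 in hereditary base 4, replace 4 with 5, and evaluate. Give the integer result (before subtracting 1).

base 2: 4 = 2^2; at 3: 3^3 = 27; next = 26
base 3: 26 = 2·3^2 + 2·3 + 2; at 4: 2·4^2 + 2·4 + 2 = 42; next = 41
base 4: 41 = 2·4^2 + 2·4 + 1; at 5: 2·5^2 + 2·5 + 1 = 61; next = 60

61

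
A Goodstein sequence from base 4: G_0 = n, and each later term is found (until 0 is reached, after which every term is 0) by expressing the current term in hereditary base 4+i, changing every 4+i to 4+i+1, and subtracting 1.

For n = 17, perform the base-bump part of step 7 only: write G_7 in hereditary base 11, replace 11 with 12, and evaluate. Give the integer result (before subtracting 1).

60

G_0 = 17. HB_4(17) = 4^2 + 1. Bump = 26. G_1 = 25.
G_1 = 25. HB_5(25) = 5^2. Bump = 36. G_2 = 35.
G_2 = 35. HB_6(35) = 5·6 + 5. Bump = 40. G_3 = 39.
G_3 = 39. HB_7(39) = 5·7 + 4. Bump = 44. G_4 = 43.
G_4 = 43. HB_8(43) = 5·8 + 3. Bump = 48. G_5 = 47.
G_5 = 47. HB_9(47) = 5·9 + 2. Bump = 52. G_6 = 51.
G_6 = 51. HB_10(51) = 5·10 + 1. Bump = 56. G_7 = 55.
G_7 = 55. HB_11(55) = 5·11. Bump = 60. G_8 = 59.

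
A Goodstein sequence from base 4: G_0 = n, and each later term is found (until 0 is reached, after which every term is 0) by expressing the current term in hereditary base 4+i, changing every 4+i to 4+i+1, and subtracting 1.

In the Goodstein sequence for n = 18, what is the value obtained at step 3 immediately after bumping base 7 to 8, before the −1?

54

(0) 18|_4 = 4^2 + 2 ↦ 5^2 + 2|_5 = 27 ⇒ 26
(1) 26|_5 = 5^2 + 1 ↦ 6^2 + 1|_6 = 37 ⇒ 36
(2) 36|_6 = 6^2 ↦ 7^2|_7 = 49 ⇒ 48
(3) 48|_7 = 6·7 + 6 ↦ 6·8 + 6|_8 = 54 ⇒ 53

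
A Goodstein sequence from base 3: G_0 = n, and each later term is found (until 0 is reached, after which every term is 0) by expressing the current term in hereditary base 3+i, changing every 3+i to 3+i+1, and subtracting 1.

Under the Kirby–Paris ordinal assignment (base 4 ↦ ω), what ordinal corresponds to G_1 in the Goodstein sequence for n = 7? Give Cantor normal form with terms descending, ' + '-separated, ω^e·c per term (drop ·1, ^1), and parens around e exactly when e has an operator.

ω·2

7 —HB3→ 2·3 + 1 —bump→ 2·4 + 1 = 9 —(−1)→ 8
8 —HB4→ 2·4 —bump→ 2·5 = 10 —(−1)→ 9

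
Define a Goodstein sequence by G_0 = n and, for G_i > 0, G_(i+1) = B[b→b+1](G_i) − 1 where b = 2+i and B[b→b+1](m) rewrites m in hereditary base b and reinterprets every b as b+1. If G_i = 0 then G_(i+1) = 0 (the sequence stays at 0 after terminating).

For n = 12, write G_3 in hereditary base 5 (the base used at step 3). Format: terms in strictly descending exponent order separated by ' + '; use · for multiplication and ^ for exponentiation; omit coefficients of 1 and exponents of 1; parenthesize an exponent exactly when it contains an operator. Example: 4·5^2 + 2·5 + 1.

[0] 12 ≡ 2^(2 + 1) + 2^2 (base 2). Lift 3: 108. −1: 107.
[1] 107 ≡ 3^(3 + 1) + 2·3^2 + 2·3 + 2 (base 3). Lift 4: 1066. −1: 1065.
[2] 1065 ≡ 4^(4 + 1) + 2·4^2 + 2·4 + 1 (base 4). Lift 5: 15686. −1: 15685.

5^(5 + 1) + 2·5^2 + 2·5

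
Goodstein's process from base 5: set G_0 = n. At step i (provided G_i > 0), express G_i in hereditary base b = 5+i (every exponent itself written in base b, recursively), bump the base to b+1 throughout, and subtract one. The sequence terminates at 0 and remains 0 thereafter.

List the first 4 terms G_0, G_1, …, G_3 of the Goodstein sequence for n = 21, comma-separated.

step 0: 21 = 4·5 + 1; sub 6 for 5: 4·6 + 1; = 25; G_1 = 25−1 = 24
step 1: 24 = 4·6; sub 7 for 6: 4·7; = 28; G_2 = 28−1 = 27
step 2: 27 = 3·7 + 6; sub 8 for 7: 3·8 + 6; = 30; G_3 = 30−1 = 29

21, 24, 27, 29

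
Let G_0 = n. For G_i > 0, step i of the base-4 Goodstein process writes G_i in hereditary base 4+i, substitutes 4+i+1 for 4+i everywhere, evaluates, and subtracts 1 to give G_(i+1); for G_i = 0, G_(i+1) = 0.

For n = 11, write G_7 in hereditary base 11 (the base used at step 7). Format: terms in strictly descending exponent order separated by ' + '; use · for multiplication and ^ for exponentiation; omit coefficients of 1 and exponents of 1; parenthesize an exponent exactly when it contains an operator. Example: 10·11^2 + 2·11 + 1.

11 —HB4→ 2·4 + 3 —bump→ 2·5 + 3 = 13 —(−1)→ 12
12 —HB5→ 2·5 + 2 —bump→ 2·6 + 2 = 14 —(−1)→ 13
13 —HB6→ 2·6 + 1 —bump→ 2·7 + 1 = 15 —(−1)→ 14
14 —HB7→ 2·7 —bump→ 2·8 = 16 —(−1)→ 15
15 —HB8→ 8 + 7 —bump→ 9 + 7 = 16 —(−1)→ 15
15 —HB9→ 9 + 6 —bump→ 10 + 6 = 16 —(−1)→ 15
15 —HB10→ 10 + 5 —bump→ 11 + 5 = 16 —(−1)→ 15
15 —HB11→ 11 + 4 —bump→ 12 + 4 = 16 —(−1)→ 15

11 + 4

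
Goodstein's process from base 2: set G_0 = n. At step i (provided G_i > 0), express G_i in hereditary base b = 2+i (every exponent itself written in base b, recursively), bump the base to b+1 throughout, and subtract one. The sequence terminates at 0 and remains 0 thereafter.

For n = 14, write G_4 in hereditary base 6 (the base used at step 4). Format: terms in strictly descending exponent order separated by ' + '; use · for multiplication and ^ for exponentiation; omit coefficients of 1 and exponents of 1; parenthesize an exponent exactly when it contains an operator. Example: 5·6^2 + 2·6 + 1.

6^(6 + 1) + 5·6^5 + 5·6^4 + 5·6^3 + 5·6^2 + 5·6 + 5

base 2: 14 = 2^(2 + 1) + 2^2 + 2; at 3: 3^(3 + 1) + 3^3 + 3 = 111; next = 110
base 3: 110 = 3^(3 + 1) + 3^3 + 2; at 4: 4^(4 + 1) + 4^4 + 2 = 1282; next = 1281
base 4: 1281 = 4^(4 + 1) + 4^4 + 1; at 5: 5^(5 + 1) + 5^5 + 1 = 18751; next = 18750
base 5: 18750 = 5^(5 + 1) + 5^5; at 6: 6^(6 + 1) + 6^6 = 326592; next = 326591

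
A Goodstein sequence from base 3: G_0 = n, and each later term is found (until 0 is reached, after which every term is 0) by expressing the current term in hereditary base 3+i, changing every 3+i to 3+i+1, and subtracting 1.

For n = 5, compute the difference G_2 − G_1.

0

[0] 5 ≡ 3 + 2 (base 3). Lift 4: 6. −1: 5.
[1] 5 ≡ 4 + 1 (base 4). Lift 5: 6. −1: 5.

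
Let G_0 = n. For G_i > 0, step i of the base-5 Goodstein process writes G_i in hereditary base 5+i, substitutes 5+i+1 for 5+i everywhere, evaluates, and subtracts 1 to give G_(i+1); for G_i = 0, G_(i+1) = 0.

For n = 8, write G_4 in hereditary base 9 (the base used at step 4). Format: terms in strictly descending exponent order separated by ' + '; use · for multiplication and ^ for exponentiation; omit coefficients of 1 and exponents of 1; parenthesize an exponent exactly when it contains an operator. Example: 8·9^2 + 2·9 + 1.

base 5: 8 = 5 + 3; at 6: 6 + 3 = 9; next = 8
base 6: 8 = 6 + 2; at 7: 7 + 2 = 9; next = 8
base 7: 8 = 7 + 1; at 8: 8 + 1 = 9; next = 8
base 8: 8 = 8; at 9: 9 = 9; next = 8
base 9: 8 = 8; at 10: 8 = 8; next = 7

8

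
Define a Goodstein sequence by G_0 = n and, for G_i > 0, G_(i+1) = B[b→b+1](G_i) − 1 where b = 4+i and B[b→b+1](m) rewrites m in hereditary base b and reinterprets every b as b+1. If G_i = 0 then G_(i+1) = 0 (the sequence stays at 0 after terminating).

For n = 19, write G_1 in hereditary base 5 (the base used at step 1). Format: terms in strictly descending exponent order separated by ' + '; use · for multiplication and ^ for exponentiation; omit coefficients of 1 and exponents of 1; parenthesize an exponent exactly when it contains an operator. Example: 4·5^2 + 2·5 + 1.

5^2 + 2

i=0: 19 = 4^2 + 3 (b=4); 4→5: 5^2 + 3 = 28; 28−1 = 27
i=1: 27 = 5^2 + 2 (b=5); 5→6: 6^2 + 2 = 38; 38−1 = 37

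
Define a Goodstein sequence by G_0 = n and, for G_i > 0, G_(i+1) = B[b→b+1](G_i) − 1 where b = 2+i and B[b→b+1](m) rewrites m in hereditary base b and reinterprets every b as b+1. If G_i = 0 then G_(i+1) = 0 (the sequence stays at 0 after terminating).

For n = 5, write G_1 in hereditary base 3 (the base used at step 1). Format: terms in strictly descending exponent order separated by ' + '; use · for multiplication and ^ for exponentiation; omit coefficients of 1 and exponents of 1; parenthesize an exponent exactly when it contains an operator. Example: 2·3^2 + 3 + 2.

(0) 5|_2 = 2^2 + 1 ↦ 3^3 + 1|_3 = 28 ⇒ 27
(1) 27|_3 = 3^3 ↦ 4^4|_4 = 256 ⇒ 255

3^3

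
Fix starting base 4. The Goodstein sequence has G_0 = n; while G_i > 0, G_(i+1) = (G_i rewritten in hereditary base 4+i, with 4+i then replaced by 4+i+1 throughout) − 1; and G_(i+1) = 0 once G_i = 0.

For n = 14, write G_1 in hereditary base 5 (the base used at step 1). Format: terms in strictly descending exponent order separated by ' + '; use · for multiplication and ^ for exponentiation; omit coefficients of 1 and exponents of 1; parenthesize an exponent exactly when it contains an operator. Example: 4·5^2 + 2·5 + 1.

3·5 + 1

i=0: 14 = 3·4 + 2 (b=4); 4→5: 3·5 + 2 = 17; 17−1 = 16
i=1: 16 = 3·5 + 1 (b=5); 5→6: 3·6 + 1 = 19; 19−1 = 18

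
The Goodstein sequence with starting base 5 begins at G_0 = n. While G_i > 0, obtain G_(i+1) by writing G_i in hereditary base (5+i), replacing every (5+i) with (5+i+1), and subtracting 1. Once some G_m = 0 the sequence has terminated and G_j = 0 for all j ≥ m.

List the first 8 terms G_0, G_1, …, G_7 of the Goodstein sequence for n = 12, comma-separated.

12, 13, 14, 15, 15, 15, 15, 15

[0] 12 ≡ 2·5 + 2 (base 5). Lift 6: 14. −1: 13.
[1] 13 ≡ 2·6 + 1 (base 6). Lift 7: 15. −1: 14.
[2] 14 ≡ 2·7 (base 7). Lift 8: 16. −1: 15.
[3] 15 ≡ 8 + 7 (base 8). Lift 9: 16. −1: 15.
[4] 15 ≡ 9 + 6 (base 9). Lift 10: 16. −1: 15.
[5] 15 ≡ 10 + 5 (base 10). Lift 11: 16. −1: 15.
[6] 15 ≡ 11 + 4 (base 11). Lift 12: 16. −1: 15.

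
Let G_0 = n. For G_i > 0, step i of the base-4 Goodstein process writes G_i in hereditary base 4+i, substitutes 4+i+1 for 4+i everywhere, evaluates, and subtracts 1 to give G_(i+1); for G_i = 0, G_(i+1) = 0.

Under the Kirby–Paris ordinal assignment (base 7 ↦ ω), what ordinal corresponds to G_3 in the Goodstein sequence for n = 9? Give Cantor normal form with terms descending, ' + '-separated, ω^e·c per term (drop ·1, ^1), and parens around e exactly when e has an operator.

ω + 4

G_0 = 9. HB_4(9) = 2·4 + 1. Bump = 11. G_1 = 10.
G_1 = 10. HB_5(10) = 2·5. Bump = 12. G_2 = 11.
G_2 = 11. HB_6(11) = 6 + 5. Bump = 12. G_3 = 11.
G_3 = 11. HB_7(11) = 7 + 4. Bump = 12. G_4 = 11.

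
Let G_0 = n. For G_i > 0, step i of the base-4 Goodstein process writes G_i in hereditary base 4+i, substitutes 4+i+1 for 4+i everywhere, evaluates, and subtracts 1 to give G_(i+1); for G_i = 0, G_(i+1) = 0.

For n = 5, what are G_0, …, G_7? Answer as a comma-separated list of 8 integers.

G_0 = 5. HB_4(5) = 4 + 1. Bump = 6. G_1 = 5.
G_1 = 5. HB_5(5) = 5. Bump = 6. G_2 = 5.
G_2 = 5. HB_6(5) = 5. Bump = 5. G_3 = 4.
G_3 = 4. HB_7(4) = 4. Bump = 4. G_4 = 3.
G_4 = 3. HB_8(3) = 3. Bump = 3. G_5 = 2.
G_5 = 2. HB_9(2) = 2. Bump = 2. G_6 = 1.
G_6 = 1. HB_10(1) = 1. Bump = 1. G_7 = 0.

5, 5, 5, 4, 3, 2, 1, 0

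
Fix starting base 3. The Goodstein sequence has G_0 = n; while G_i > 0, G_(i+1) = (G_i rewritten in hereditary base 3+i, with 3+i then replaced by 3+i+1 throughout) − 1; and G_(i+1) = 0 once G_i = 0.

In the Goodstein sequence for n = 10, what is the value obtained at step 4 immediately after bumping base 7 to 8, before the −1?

34

base 3: 10 = 3^2 + 1; at 4: 4^2 + 1 = 17; next = 16
base 4: 16 = 4^2; at 5: 5^2 = 25; next = 24
base 5: 24 = 4·5 + 4; at 6: 4·6 + 4 = 28; next = 27
base 6: 27 = 4·6 + 3; at 7: 4·7 + 3 = 31; next = 30
base 7: 30 = 4·7 + 2; at 8: 4·8 + 2 = 34; next = 33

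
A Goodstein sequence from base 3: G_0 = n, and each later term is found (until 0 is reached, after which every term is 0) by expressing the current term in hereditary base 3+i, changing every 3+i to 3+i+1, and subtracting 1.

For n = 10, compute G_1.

[0] 10 ≡ 3^2 + 1 (base 3). Lift 4: 17. −1: 16.
[1] 16 ≡ 4^2 (base 4). Lift 5: 25. −1: 24.

16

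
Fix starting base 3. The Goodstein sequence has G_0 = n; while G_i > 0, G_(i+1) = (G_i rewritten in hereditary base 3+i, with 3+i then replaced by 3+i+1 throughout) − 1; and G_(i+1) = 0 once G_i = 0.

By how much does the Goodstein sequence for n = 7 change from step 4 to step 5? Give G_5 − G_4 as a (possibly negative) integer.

7 —HB3→ 2·3 + 1 —bump→ 2·4 + 1 = 9 —(−1)→ 8
8 —HB4→ 2·4 —bump→ 2·5 = 10 —(−1)→ 9
9 —HB5→ 5 + 4 —bump→ 6 + 4 = 10 —(−1)→ 9
9 —HB6→ 6 + 3 —bump→ 7 + 3 = 10 —(−1)→ 9
9 —HB7→ 7 + 2 —bump→ 8 + 2 = 10 —(−1)→ 9

0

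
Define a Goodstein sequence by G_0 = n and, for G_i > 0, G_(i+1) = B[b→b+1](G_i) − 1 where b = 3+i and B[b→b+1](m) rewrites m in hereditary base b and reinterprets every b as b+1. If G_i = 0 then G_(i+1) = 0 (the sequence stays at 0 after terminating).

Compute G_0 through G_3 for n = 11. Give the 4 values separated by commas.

11, 17, 25, 35

G_0=11  [base 3] 3^2 + 2  →[3↦4]→  4^2 + 2 = 18  −1 ⇒ G_1=17
G_1=17  [base 4] 4^2 + 1  →[4↦5]→  5^2 + 1 = 26  −1 ⇒ G_2=25
G_2=25  [base 5] 5^2  →[5↦6]→  6^2 = 36  −1 ⇒ G_3=35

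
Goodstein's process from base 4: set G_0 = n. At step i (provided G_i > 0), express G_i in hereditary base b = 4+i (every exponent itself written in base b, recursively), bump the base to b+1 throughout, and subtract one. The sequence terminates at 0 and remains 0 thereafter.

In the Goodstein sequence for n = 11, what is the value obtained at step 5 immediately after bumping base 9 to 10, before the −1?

base 4: 11 = 2·4 + 3; at 5: 2·5 + 3 = 13; next = 12
base 5: 12 = 2·5 + 2; at 6: 2·6 + 2 = 14; next = 13
base 6: 13 = 2·6 + 1; at 7: 2·7 + 1 = 15; next = 14
base 7: 14 = 2·7; at 8: 2·8 = 16; next = 15
base 8: 15 = 8 + 7; at 9: 9 + 7 = 16; next = 15
base 9: 15 = 9 + 6; at 10: 10 + 6 = 16; next = 15

16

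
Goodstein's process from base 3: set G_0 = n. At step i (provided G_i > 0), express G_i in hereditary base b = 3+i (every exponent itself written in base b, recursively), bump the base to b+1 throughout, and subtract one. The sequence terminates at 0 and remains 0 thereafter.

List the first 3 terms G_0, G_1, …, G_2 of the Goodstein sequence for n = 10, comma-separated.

10, 16, 24

i=0: 10 = 3^2 + 1 (b=3); 3→4: 4^2 + 1 = 17; 17−1 = 16
i=1: 16 = 4^2 (b=4); 4→5: 5^2 = 25; 25−1 = 24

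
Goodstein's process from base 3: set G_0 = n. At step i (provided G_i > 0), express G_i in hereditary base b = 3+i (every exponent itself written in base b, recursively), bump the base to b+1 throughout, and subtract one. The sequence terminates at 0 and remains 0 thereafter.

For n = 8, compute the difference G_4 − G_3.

step 0: 8 = 2·3 + 2; sub 4 for 3: 2·4 + 2; = 10; G_1 = 10−1 = 9
step 1: 9 = 2·4 + 1; sub 5 for 4: 2·5 + 1; = 11; G_2 = 11−1 = 10
step 2: 10 = 2·5; sub 6 for 5: 2·6; = 12; G_3 = 12−1 = 11
step 3: 11 = 6 + 5; sub 7 for 6: 7 + 5; = 12; G_4 = 12−1 = 11

0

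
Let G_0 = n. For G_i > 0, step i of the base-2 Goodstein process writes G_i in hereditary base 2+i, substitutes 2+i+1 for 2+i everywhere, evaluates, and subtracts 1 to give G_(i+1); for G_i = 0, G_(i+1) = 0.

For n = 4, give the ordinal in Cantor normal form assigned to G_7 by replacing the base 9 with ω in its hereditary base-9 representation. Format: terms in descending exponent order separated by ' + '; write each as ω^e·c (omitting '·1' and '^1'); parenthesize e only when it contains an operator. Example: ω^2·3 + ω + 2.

i=0: 4 = 2^2 (b=2); 2→3: 3^3 = 27; 27−1 = 26
i=1: 26 = 2·3^2 + 2·3 + 2 (b=3); 3→4: 2·4^2 + 2·4 + 2 = 42; 42−1 = 41
i=2: 41 = 2·4^2 + 2·4 + 1 (b=4); 4→5: 2·5^2 + 2·5 + 1 = 61; 61−1 = 60
i=3: 60 = 2·5^2 + 2·5 (b=5); 5→6: 2·6^2 + 2·6 = 84; 84−1 = 83
i=4: 83 = 2·6^2 + 6 + 5 (b=6); 6→7: 2·7^2 + 7 + 5 = 110; 110−1 = 109
i=5: 109 = 2·7^2 + 7 + 4 (b=7); 7→8: 2·8^2 + 8 + 4 = 140; 140−1 = 139
i=6: 139 = 2·8^2 + 8 + 3 (b=8); 8→9: 2·9^2 + 9 + 3 = 174; 174−1 = 173
i=7: 173 = 2·9^2 + 9 + 2 (b=9); 9→10: 2·10^2 + 10 + 2 = 212; 212−1 = 211

ω^2·2 + ω + 2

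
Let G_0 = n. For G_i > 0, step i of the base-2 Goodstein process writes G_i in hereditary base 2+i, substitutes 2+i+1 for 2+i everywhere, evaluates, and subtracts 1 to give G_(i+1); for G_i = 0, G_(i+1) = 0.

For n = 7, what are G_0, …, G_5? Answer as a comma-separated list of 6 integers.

7 —HB2→ 2^2 + 2 + 1 —bump→ 3^3 + 3 + 1 = 31 —(−1)→ 30
30 —HB3→ 3^3 + 3 —bump→ 4^4 + 4 = 260 —(−1)→ 259
259 —HB4→ 4^4 + 3 —bump→ 5^5 + 3 = 3128 —(−1)→ 3127
3127 —HB5→ 5^5 + 2 —bump→ 6^6 + 2 = 46658 —(−1)→ 46657
46657 —HB6→ 6^6 + 1 —bump→ 7^7 + 1 = 823544 —(−1)→ 823543

7, 30, 259, 3127, 46657, 823543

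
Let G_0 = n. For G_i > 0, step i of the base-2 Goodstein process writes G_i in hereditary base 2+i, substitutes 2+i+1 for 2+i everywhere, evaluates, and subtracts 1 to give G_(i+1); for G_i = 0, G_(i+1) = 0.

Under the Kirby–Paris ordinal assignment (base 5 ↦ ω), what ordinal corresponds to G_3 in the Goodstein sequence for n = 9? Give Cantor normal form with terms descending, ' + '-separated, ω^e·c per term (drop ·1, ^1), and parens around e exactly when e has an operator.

step 0: 9 = 2^(2 + 1) + 1; sub 3 for 2: 3^(3 + 1) + 1; = 82; G_1 = 82−1 = 81
step 1: 81 = 3^(3 + 1); sub 4 for 3: 4^(4 + 1); = 1024; G_2 = 1024−1 = 1023
step 2: 1023 = 3·4^4 + 3·4^3 + 3·4^2 + 3·4 + 3; sub 5 for 4: 3·5^5 + 3·5^3 + 3·5^2 + 3·5 + 3; = 9843; G_3 = 9843−1 = 9842
step 3: 9842 = 3·5^5 + 3·5^3 + 3·5^2 + 3·5 + 2; sub 6 for 5: 3·6^6 + 3·6^3 + 3·6^2 + 3·6 + 2; = 140744; G_4 = 140744−1 = 140743

ω^ω·3 + ω^3·3 + ω^2·3 + ω·3 + 2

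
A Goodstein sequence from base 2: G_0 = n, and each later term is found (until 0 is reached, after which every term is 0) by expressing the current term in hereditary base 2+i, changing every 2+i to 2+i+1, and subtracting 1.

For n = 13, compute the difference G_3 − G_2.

14813

step 0: 13 = 2^(2 + 1) + 2^2 + 1; sub 3 for 2: 3^(3 + 1) + 3^3 + 1; = 109; G_1 = 109−1 = 108
step 1: 108 = 3^(3 + 1) + 3^3; sub 4 for 3: 4^(4 + 1) + 4^4; = 1280; G_2 = 1280−1 = 1279
step 2: 1279 = 4^(4 + 1) + 3·4^3 + 3·4^2 + 3·4 + 3; sub 5 for 4: 5^(5 + 1) + 3·5^3 + 3·5^2 + 3·5 + 3; = 16093; G_3 = 16093−1 = 16092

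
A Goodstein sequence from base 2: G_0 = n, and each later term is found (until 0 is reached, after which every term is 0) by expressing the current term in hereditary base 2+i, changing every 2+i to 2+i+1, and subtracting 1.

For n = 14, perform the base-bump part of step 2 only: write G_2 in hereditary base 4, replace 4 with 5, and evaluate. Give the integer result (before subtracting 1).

(0) 14|_2 = 2^(2 + 1) + 2^2 + 2 ↦ 3^(3 + 1) + 3^3 + 3|_3 = 111 ⇒ 110
(1) 110|_3 = 3^(3 + 1) + 3^3 + 2 ↦ 4^(4 + 1) + 4^4 + 2|_4 = 1282 ⇒ 1281
(2) 1281|_4 = 4^(4 + 1) + 4^4 + 1 ↦ 5^(5 + 1) + 5^5 + 1|_5 = 18751 ⇒ 18750

18751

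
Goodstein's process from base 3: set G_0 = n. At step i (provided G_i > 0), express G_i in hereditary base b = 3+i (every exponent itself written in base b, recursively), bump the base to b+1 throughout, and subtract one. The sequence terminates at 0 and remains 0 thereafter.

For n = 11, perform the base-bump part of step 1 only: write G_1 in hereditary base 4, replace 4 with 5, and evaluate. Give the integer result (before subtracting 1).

26

i=0: 11 = 3^2 + 2 (b=3); 3→4: 4^2 + 2 = 18; 18−1 = 17
i=1: 17 = 4^2 + 1 (b=4); 4→5: 5^2 + 1 = 26; 26−1 = 25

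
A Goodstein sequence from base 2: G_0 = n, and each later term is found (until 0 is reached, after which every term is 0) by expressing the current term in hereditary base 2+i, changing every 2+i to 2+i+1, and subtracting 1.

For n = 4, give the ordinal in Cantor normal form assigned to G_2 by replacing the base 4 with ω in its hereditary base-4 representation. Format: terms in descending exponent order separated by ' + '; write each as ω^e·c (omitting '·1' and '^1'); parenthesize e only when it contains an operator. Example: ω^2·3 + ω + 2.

ω^2·2 + ω·2 + 1

[0] 4 ≡ 2^2 (base 2). Lift 3: 27. −1: 26.
[1] 26 ≡ 2·3^2 + 2·3 + 2 (base 3). Lift 4: 42. −1: 41.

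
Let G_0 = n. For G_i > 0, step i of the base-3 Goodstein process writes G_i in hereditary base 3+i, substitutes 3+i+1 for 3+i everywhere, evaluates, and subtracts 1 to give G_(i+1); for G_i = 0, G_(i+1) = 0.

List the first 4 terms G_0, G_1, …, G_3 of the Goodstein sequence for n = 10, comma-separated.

(0) 10|_3 = 3^2 + 1 ↦ 4^2 + 1|_4 = 17 ⇒ 16
(1) 16|_4 = 4^2 ↦ 5^2|_5 = 25 ⇒ 24
(2) 24|_5 = 4·5 + 4 ↦ 4·6 + 4|_6 = 28 ⇒ 27

10, 16, 24, 27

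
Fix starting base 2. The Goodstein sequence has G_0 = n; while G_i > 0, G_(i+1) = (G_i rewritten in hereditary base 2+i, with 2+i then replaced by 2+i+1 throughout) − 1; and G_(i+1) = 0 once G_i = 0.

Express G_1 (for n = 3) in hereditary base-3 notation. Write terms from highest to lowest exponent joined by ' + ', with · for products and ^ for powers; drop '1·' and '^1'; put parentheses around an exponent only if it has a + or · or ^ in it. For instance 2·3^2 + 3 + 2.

3

[0] 3 ≡ 2 + 1 (base 2). Lift 3: 4. −1: 3.
[1] 3 ≡ 3 (base 3). Lift 4: 4. −1: 3.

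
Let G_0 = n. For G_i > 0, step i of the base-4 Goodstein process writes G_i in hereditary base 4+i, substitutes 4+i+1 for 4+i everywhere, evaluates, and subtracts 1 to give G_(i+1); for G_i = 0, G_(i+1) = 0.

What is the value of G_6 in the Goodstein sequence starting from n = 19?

75

i=0: 19 = 4^2 + 3 (b=4); 4→5: 5^2 + 3 = 28; 28−1 = 27
i=1: 27 = 5^2 + 2 (b=5); 5→6: 6^2 + 2 = 38; 38−1 = 37
i=2: 37 = 6^2 + 1 (b=6); 6→7: 7^2 + 1 = 50; 50−1 = 49
i=3: 49 = 7^2 (b=7); 7→8: 8^2 = 64; 64−1 = 63
i=4: 63 = 7·8 + 7 (b=8); 8→9: 7·9 + 7 = 70; 70−1 = 69
i=5: 69 = 7·9 + 6 (b=9); 9→10: 7·10 + 6 = 76; 76−1 = 75
i=6: 75 = 7·10 + 5 (b=10); 10→11: 7·11 + 5 = 82; 82−1 = 81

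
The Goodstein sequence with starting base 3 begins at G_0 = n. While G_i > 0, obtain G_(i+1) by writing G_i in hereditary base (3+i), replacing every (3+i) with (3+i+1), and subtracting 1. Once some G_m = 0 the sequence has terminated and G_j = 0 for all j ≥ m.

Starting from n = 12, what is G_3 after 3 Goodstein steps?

37

i=0: 12 = 3^2 + 3 (b=3); 3→4: 4^2 + 4 = 20; 20−1 = 19
i=1: 19 = 4^2 + 3 (b=4); 4→5: 5^2 + 3 = 28; 28−1 = 27
i=2: 27 = 5^2 + 2 (b=5); 5→6: 6^2 + 2 = 38; 38−1 = 37
i=3: 37 = 6^2 + 1 (b=6); 6→7: 7^2 + 1 = 50; 50−1 = 49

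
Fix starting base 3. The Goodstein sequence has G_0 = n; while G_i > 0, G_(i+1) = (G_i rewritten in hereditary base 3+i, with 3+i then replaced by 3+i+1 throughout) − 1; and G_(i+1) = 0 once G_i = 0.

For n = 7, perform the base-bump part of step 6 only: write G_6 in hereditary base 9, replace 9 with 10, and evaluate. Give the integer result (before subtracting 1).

(0) 7|_3 = 2·3 + 1 ↦ 2·4 + 1|_4 = 9 ⇒ 8
(1) 8|_4 = 2·4 ↦ 2·5|_5 = 10 ⇒ 9
(2) 9|_5 = 5 + 4 ↦ 6 + 4|_6 = 10 ⇒ 9
(3) 9|_6 = 6 + 3 ↦ 7 + 3|_7 = 10 ⇒ 9
(4) 9|_7 = 7 + 2 ↦ 8 + 2|_8 = 10 ⇒ 9
(5) 9|_8 = 8 + 1 ↦ 9 + 1|_9 = 10 ⇒ 9
(6) 9|_9 = 9 ↦ 10|_10 = 10 ⇒ 9

10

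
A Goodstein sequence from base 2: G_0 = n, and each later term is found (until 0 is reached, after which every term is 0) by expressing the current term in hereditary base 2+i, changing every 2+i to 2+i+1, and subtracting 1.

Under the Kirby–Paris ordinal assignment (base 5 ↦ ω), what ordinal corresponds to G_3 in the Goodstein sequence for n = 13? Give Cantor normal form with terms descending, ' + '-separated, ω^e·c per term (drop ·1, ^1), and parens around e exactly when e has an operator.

ω^(ω + 1) + ω^3·3 + ω^2·3 + ω·3 + 2

G_0=13  [base 2] 2^(2 + 1) + 2^2 + 1  →[2↦3]→  3^(3 + 1) + 3^3 + 1 = 109  −1 ⇒ G_1=108
G_1=108  [base 3] 3^(3 + 1) + 3^3  →[3↦4]→  4^(4 + 1) + 4^4 = 1280  −1 ⇒ G_2=1279
G_2=1279  [base 4] 4^(4 + 1) + 3·4^3 + 3·4^2 + 3·4 + 3  →[4↦5]→  5^(5 + 1) + 3·5^3 + 3·5^2 + 3·5 + 3 = 16093  −1 ⇒ G_3=16092
G_3=16092  [base 5] 5^(5 + 1) + 3·5^3 + 3·5^2 + 3·5 + 2  →[5↦6]→  6^(6 + 1) + 3·6^3 + 3·6^2 + 3·6 + 2 = 280712  −1 ⇒ G_4=280711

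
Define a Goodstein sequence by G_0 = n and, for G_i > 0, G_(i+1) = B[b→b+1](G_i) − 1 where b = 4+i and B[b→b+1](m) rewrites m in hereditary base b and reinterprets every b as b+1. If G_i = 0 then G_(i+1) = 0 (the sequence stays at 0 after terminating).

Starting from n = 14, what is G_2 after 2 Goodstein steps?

G_0=14  [base 4] 3·4 + 2  →[4↦5]→  3·5 + 2 = 17  −1 ⇒ G_1=16
G_1=16  [base 5] 3·5 + 1  →[5↦6]→  3·6 + 1 = 19  −1 ⇒ G_2=18
G_2=18  [base 6] 3·6  →[6↦7]→  3·7 = 21  −1 ⇒ G_3=20

18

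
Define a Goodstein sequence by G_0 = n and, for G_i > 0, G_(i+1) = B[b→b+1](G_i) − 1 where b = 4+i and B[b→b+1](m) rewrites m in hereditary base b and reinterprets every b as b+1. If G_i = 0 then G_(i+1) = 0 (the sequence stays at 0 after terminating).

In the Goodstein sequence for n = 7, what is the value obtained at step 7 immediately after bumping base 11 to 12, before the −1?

4

G_0 = 7. HB_4(7) = 4 + 3. Bump = 8. G_1 = 7.
G_1 = 7. HB_5(7) = 5 + 2. Bump = 8. G_2 = 7.
G_2 = 7. HB_6(7) = 6 + 1. Bump = 8. G_3 = 7.
G_3 = 7. HB_7(7) = 7. Bump = 8. G_4 = 7.
G_4 = 7. HB_8(7) = 7. Bump = 7. G_5 = 6.
G_5 = 6. HB_9(6) = 6. Bump = 6. G_6 = 5.
G_6 = 5. HB_10(5) = 5. Bump = 5. G_7 = 4.
G_7 = 4. HB_11(4) = 4. Bump = 4. G_8 = 3.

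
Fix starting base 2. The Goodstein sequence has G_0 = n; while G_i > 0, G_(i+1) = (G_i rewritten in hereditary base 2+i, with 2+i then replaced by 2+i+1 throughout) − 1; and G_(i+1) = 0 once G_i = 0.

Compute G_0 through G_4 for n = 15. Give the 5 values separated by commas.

G_0 = 15. HB_2(15) = 2^(2 + 1) + 2^2 + 2 + 1. Bump = 112. G_1 = 111.
G_1 = 111. HB_3(111) = 3^(3 + 1) + 3^3 + 3. Bump = 1284. G_2 = 1283.
G_2 = 1283. HB_4(1283) = 4^(4 + 1) + 4^4 + 3. Bump = 18753. G_3 = 18752.
G_3 = 18752. HB_5(18752) = 5^(5 + 1) + 5^5 + 2. Bump = 326594. G_4 = 326593.

15, 111, 1283, 18752, 326593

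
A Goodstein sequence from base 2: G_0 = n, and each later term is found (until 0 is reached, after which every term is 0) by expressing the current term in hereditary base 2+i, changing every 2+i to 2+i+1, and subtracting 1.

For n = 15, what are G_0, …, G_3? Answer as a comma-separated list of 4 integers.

[0] 15 ≡ 2^(2 + 1) + 2^2 + 2 + 1 (base 2). Lift 3: 112. −1: 111.
[1] 111 ≡ 3^(3 + 1) + 3^3 + 3 (base 3). Lift 4: 1284. −1: 1283.
[2] 1283 ≡ 4^(4 + 1) + 4^4 + 3 (base 4). Lift 5: 18753. −1: 18752.

15, 111, 1283, 18752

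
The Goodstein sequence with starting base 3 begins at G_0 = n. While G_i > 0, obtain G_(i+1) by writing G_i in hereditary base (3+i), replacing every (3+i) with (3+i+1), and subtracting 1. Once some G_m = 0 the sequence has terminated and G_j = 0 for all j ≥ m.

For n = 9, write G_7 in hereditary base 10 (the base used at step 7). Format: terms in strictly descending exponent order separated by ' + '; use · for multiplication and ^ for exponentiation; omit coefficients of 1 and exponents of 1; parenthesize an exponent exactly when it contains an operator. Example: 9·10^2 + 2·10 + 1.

base 3: 9 = 3^2; at 4: 4^2 = 16; next = 15
base 4: 15 = 3·4 + 3; at 5: 3·5 + 3 = 18; next = 17
base 5: 17 = 3·5 + 2; at 6: 3·6 + 2 = 20; next = 19
base 6: 19 = 3·6 + 1; at 7: 3·7 + 1 = 22; next = 21
base 7: 21 = 3·7; at 8: 3·8 = 24; next = 23
base 8: 23 = 2·8 + 7; at 9: 2·9 + 7 = 25; next = 24
base 9: 24 = 2·9 + 6; at 10: 2·10 + 6 = 26; next = 25
base 10: 25 = 2·10 + 5; at 11: 2·11 + 5 = 27; next = 26

2·10 + 5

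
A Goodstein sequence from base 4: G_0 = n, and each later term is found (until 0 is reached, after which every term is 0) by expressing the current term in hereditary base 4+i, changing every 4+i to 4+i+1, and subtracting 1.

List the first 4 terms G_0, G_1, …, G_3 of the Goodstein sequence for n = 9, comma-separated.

9, 10, 11, 11

[0] 9 ≡ 2·4 + 1 (base 4). Lift 5: 11. −1: 10.
[1] 10 ≡ 2·5 (base 5). Lift 6: 12. −1: 11.
[2] 11 ≡ 6 + 5 (base 6). Lift 7: 12. −1: 11.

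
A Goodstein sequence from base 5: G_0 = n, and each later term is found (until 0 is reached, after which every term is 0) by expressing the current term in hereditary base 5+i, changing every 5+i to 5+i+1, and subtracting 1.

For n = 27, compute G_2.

G_0 = 27. HB_5(27) = 5^2 + 2. Bump = 38. G_1 = 37.
G_1 = 37. HB_6(37) = 6^2 + 1. Bump = 50. G_2 = 49.
G_2 = 49. HB_7(49) = 7^2. Bump = 64. G_3 = 63.

49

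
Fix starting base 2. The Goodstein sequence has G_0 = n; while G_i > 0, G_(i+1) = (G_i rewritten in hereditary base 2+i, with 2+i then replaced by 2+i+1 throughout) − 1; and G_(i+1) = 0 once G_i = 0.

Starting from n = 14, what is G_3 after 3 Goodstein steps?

[0] 14 ≡ 2^(2 + 1) + 2^2 + 2 (base 2). Lift 3: 111. −1: 110.
[1] 110 ≡ 3^(3 + 1) + 3^3 + 2 (base 3). Lift 4: 1282. −1: 1281.
[2] 1281 ≡ 4^(4 + 1) + 4^4 + 1 (base 4). Lift 5: 18751. −1: 18750.
[3] 18750 ≡ 5^(5 + 1) + 5^5 (base 5). Lift 6: 326592. −1: 326591.

18750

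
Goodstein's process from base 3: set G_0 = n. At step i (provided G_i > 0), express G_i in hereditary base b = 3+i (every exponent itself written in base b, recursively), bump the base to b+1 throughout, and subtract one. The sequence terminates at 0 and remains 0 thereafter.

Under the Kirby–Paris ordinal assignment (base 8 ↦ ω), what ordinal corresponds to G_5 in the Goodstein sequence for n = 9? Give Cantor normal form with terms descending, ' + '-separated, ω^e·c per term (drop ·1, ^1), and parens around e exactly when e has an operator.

ω·2 + 7

(0) 9|_3 = 3^2 ↦ 4^2|_4 = 16 ⇒ 15
(1) 15|_4 = 3·4 + 3 ↦ 3·5 + 3|_5 = 18 ⇒ 17
(2) 17|_5 = 3·5 + 2 ↦ 3·6 + 2|_6 = 20 ⇒ 19
(3) 19|_6 = 3·6 + 1 ↦ 3·7 + 1|_7 = 22 ⇒ 21
(4) 21|_7 = 3·7 ↦ 3·8|_8 = 24 ⇒ 23
(5) 23|_8 = 2·8 + 7 ↦ 2·9 + 7|_9 = 25 ⇒ 24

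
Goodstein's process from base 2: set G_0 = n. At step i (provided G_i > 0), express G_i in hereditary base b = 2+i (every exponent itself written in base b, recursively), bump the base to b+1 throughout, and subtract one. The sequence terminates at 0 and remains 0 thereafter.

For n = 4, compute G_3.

i=0: 4 = 2^2 (b=2); 2→3: 3^3 = 27; 27−1 = 26
i=1: 26 = 2·3^2 + 2·3 + 2 (b=3); 3→4: 2·4^2 + 2·4 + 2 = 42; 42−1 = 41
i=2: 41 = 2·4^2 + 2·4 + 1 (b=4); 4→5: 2·5^2 + 2·5 + 1 = 61; 61−1 = 60

60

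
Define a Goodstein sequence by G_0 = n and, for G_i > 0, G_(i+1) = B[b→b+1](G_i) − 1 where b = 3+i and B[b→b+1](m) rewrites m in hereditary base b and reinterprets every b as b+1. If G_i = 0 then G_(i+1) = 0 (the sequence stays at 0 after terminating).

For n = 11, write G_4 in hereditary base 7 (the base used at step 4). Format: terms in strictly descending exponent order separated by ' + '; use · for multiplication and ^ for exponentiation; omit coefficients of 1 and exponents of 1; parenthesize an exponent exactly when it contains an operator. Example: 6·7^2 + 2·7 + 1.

base 3: 11 = 3^2 + 2; at 4: 4^2 + 2 = 18; next = 17
base 4: 17 = 4^2 + 1; at 5: 5^2 + 1 = 26; next = 25
base 5: 25 = 5^2; at 6: 6^2 = 36; next = 35
base 6: 35 = 5·6 + 5; at 7: 5·7 + 5 = 40; next = 39
base 7: 39 = 5·7 + 4; at 8: 5·8 + 4 = 44; next = 43

5·7 + 4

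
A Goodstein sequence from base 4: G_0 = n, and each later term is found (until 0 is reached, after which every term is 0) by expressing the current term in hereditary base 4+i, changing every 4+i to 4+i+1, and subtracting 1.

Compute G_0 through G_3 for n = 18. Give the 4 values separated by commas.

18, 26, 36, 48

(0) 18|_4 = 4^2 + 2 ↦ 5^2 + 2|_5 = 27 ⇒ 26
(1) 26|_5 = 5^2 + 1 ↦ 6^2 + 1|_6 = 37 ⇒ 36
(2) 36|_6 = 6^2 ↦ 7^2|_7 = 49 ⇒ 48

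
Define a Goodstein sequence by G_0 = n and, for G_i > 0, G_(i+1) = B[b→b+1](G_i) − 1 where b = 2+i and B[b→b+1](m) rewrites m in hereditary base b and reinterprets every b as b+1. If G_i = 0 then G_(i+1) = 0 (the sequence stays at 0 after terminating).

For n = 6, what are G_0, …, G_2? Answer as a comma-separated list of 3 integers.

G_0 = 6. HB_2(6) = 2^2 + 2. Bump = 30. G_1 = 29.
G_1 = 29. HB_3(29) = 3^3 + 2. Bump = 258. G_2 = 257.

6, 29, 257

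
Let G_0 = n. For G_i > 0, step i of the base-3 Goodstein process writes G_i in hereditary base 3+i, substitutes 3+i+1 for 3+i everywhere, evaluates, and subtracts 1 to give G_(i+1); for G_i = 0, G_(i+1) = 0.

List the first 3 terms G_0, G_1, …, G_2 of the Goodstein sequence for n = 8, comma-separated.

8, 9, 10

base 3: 8 = 2·3 + 2; at 4: 2·4 + 2 = 10; next = 9
base 4: 9 = 2·4 + 1; at 5: 2·5 + 1 = 11; next = 10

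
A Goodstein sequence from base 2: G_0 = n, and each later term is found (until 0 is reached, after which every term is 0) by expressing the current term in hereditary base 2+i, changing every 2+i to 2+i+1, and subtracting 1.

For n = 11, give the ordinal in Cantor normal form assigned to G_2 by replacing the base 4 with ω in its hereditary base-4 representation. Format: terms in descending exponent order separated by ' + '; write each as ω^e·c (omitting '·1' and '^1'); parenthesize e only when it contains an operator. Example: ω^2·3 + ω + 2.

[0] 11 ≡ 2^(2 + 1) + 2 + 1 (base 2). Lift 3: 85. −1: 84.
[1] 84 ≡ 3^(3 + 1) + 3 (base 3). Lift 4: 1028. −1: 1027.

ω^(ω + 1) + 3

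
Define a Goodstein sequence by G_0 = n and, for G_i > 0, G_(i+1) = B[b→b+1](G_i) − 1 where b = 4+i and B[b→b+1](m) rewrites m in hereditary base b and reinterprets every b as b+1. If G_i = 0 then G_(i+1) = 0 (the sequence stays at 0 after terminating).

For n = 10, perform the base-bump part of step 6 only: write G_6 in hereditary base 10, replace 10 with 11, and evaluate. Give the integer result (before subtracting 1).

step 0: 10 = 2·4 + 2; sub 5 for 4: 2·5 + 2; = 12; G_1 = 12−1 = 11
step 1: 11 = 2·5 + 1; sub 6 for 5: 2·6 + 1; = 13; G_2 = 13−1 = 12
step 2: 12 = 2·6; sub 7 for 6: 2·7; = 14; G_3 = 14−1 = 13
step 3: 13 = 7 + 6; sub 8 for 7: 8 + 6; = 14; G_4 = 14−1 = 13
step 4: 13 = 8 + 5; sub 9 for 8: 9 + 5; = 14; G_5 = 14−1 = 13
step 5: 13 = 9 + 4; sub 10 for 9: 10 + 4; = 14; G_6 = 14−1 = 13
step 6: 13 = 10 + 3; sub 11 for 10: 11 + 3; = 14; G_7 = 14−1 = 13

14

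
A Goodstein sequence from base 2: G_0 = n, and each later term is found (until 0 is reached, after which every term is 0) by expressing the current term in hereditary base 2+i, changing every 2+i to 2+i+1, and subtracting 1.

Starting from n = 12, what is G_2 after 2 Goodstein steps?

1065

[0] 12 ≡ 2^(2 + 1) + 2^2 (base 2). Lift 3: 108. −1: 107.
[1] 107 ≡ 3^(3 + 1) + 2·3^2 + 2·3 + 2 (base 3). Lift 4: 1066. −1: 1065.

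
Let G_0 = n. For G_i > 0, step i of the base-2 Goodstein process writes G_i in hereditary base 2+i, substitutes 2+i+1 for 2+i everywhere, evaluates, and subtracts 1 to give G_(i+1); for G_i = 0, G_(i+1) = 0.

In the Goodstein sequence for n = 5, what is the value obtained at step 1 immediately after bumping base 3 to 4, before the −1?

G_0 = 5. HB_2(5) = 2^2 + 1. Bump = 28. G_1 = 27.
G_1 = 27. HB_3(27) = 3^3. Bump = 256. G_2 = 255.

256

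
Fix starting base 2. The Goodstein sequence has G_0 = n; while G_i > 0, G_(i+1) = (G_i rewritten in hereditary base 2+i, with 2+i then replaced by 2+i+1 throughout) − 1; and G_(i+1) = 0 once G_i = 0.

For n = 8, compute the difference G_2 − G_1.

473

base 2: 8 = 2^(2 + 1); at 3: 3^(3 + 1) = 81; next = 80
base 3: 80 = 2·3^3 + 2·3^2 + 2·3 + 2; at 4: 2·4^4 + 2·4^2 + 2·4 + 2 = 554; next = 553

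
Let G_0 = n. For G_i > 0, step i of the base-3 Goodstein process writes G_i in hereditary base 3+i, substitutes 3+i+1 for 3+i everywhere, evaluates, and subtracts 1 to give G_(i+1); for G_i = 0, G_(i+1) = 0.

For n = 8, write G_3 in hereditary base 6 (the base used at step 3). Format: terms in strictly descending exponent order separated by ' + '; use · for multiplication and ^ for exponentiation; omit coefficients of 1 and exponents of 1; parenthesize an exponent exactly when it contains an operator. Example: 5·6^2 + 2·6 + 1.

G_0 = 8. HB_3(8) = 2·3 + 2. Bump = 10. G_1 = 9.
G_1 = 9. HB_4(9) = 2·4 + 1. Bump = 11. G_2 = 10.
G_2 = 10. HB_5(10) = 2·5. Bump = 12. G_3 = 11.
G_3 = 11. HB_6(11) = 6 + 5. Bump = 12. G_4 = 11.

6 + 5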